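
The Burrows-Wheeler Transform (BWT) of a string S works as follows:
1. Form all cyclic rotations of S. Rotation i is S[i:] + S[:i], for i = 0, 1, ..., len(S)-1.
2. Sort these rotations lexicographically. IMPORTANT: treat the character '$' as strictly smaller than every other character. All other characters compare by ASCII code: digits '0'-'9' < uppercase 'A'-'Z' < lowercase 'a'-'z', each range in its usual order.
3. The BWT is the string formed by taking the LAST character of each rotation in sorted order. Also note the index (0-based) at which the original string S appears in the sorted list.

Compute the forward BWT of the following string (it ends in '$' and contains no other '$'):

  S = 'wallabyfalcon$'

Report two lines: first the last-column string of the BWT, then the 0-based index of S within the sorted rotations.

Answer: nlfwalylaaoc$b
12

Derivation:
All 14 rotations (rotation i = S[i:]+S[:i]):
  rot[0] = wallabyfalcon$
  rot[1] = allabyfalcon$w
  rot[2] = llabyfalcon$wa
  rot[3] = labyfalcon$wal
  rot[4] = abyfalcon$wall
  rot[5] = byfalcon$walla
  rot[6] = yfalcon$wallab
  rot[7] = falcon$wallaby
  rot[8] = alcon$wallabyf
  rot[9] = lcon$wallabyfa
  rot[10] = con$wallabyfal
  rot[11] = on$wallabyfalc
  rot[12] = n$wallabyfalco
  rot[13] = $wallabyfalcon
Sorted (with $ < everything):
  sorted[0] = $wallabyfalcon  (last char: 'n')
  sorted[1] = abyfalcon$wall  (last char: 'l')
  sorted[2] = alcon$wallabyf  (last char: 'f')
  sorted[3] = allabyfalcon$w  (last char: 'w')
  sorted[4] = byfalcon$walla  (last char: 'a')
  sorted[5] = con$wallabyfal  (last char: 'l')
  sorted[6] = falcon$wallaby  (last char: 'y')
  sorted[7] = labyfalcon$wal  (last char: 'l')
  sorted[8] = lcon$wallabyfa  (last char: 'a')
  sorted[9] = llabyfalcon$wa  (last char: 'a')
  sorted[10] = n$wallabyfalco  (last char: 'o')
  sorted[11] = on$wallabyfalc  (last char: 'c')
  sorted[12] = wallabyfalcon$  (last char: '$')
  sorted[13] = yfalcon$wallab  (last char: 'b')
Last column: nlfwalylaaoc$b
Original string S is at sorted index 12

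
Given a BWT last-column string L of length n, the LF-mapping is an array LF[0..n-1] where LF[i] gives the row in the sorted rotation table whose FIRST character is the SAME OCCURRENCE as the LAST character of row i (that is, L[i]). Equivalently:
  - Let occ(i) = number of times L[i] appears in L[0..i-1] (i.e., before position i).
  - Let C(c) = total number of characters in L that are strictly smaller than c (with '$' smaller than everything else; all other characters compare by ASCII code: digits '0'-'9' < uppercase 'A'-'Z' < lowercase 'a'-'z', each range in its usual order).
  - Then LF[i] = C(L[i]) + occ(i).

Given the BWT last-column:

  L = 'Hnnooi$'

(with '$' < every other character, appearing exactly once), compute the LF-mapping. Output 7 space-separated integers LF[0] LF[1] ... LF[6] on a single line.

Answer: 1 3 4 5 6 2 0

Derivation:
Char counts: '$':1, 'H':1, 'i':1, 'n':2, 'o':2
C (first-col start): C('$')=0, C('H')=1, C('i')=2, C('n')=3, C('o')=5
L[0]='H': occ=0, LF[0]=C('H')+0=1+0=1
L[1]='n': occ=0, LF[1]=C('n')+0=3+0=3
L[2]='n': occ=1, LF[2]=C('n')+1=3+1=4
L[3]='o': occ=0, LF[3]=C('o')+0=5+0=5
L[4]='o': occ=1, LF[4]=C('o')+1=5+1=6
L[5]='i': occ=0, LF[5]=C('i')+0=2+0=2
L[6]='$': occ=0, LF[6]=C('$')+0=0+0=0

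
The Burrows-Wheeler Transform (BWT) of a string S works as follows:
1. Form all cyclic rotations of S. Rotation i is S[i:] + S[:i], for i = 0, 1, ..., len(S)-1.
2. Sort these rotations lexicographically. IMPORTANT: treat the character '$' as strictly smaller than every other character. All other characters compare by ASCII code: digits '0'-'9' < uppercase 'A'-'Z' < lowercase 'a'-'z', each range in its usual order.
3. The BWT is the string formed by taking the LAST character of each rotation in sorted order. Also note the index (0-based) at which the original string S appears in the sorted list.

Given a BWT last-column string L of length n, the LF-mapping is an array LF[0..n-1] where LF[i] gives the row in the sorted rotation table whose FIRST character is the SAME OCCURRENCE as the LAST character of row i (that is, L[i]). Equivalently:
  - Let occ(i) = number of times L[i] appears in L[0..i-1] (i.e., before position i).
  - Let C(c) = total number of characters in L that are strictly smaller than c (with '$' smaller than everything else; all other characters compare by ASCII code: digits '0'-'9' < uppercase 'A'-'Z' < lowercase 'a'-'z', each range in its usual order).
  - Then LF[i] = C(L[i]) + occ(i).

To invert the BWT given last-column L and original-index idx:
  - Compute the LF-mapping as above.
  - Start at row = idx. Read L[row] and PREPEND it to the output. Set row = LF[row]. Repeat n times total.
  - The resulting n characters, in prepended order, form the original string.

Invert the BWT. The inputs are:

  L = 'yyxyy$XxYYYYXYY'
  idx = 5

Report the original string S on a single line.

Answer: YxYyYYyYxXyXYy$

Derivation:
LF mapping: 11 12 9 13 14 0 1 10 3 4 5 6 2 7 8
Walk LF starting at row 5, prepending L[row]:
  step 1: row=5, L[5]='$', prepend. Next row=LF[5]=0
  step 2: row=0, L[0]='y', prepend. Next row=LF[0]=11
  step 3: row=11, L[11]='Y', prepend. Next row=LF[11]=6
  step 4: row=6, L[6]='X', prepend. Next row=LF[6]=1
  step 5: row=1, L[1]='y', prepend. Next row=LF[1]=12
  step 6: row=12, L[12]='X', prepend. Next row=LF[12]=2
  step 7: row=2, L[2]='x', prepend. Next row=LF[2]=9
  step 8: row=9, L[9]='Y', prepend. Next row=LF[9]=4
  step 9: row=4, L[4]='y', prepend. Next row=LF[4]=14
  step 10: row=14, L[14]='Y', prepend. Next row=LF[14]=8
  step 11: row=8, L[8]='Y', prepend. Next row=LF[8]=3
  step 12: row=3, L[3]='y', prepend. Next row=LF[3]=13
  step 13: row=13, L[13]='Y', prepend. Next row=LF[13]=7
  step 14: row=7, L[7]='x', prepend. Next row=LF[7]=10
  step 15: row=10, L[10]='Y', prepend. Next row=LF[10]=5
Reversed output: YxYyYYyYxXyXYy$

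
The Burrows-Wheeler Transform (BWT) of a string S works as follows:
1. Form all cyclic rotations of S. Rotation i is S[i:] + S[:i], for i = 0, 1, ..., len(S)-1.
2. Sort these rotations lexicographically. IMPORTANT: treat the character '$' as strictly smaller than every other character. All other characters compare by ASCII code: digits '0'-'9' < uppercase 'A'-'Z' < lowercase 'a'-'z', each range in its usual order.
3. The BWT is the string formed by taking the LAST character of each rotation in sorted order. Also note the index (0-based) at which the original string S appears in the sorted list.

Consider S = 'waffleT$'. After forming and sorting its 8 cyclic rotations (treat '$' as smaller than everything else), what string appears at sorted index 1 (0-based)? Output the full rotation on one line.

Answer: T$waffle

Derivation:
All 8 rotations (rotation i = S[i:]+S[:i]):
  rot[0] = waffleT$
  rot[1] = affleT$w
  rot[2] = ffleT$wa
  rot[3] = fleT$waf
  rot[4] = leT$waff
  rot[5] = eT$waffl
  rot[6] = T$waffle
  rot[7] = $waffleT
Sorted (with $ < everything):
  sorted[0] = $waffleT
  sorted[1] = T$waffle
  sorted[2] = affleT$w
  sorted[3] = eT$waffl
  sorted[4] = ffleT$wa
  sorted[5] = fleT$waf
  sorted[6] = leT$waff
  sorted[7] = waffleT$
sorted[1] = T$waffle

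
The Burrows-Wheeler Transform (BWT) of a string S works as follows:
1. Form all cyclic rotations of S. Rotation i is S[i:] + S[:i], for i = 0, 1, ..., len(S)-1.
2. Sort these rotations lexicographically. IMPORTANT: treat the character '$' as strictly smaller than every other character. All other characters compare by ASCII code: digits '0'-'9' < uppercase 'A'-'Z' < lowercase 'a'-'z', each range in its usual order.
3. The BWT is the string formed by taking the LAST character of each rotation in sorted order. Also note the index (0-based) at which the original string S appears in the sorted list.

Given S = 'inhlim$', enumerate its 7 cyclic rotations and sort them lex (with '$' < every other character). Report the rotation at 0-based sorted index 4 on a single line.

All 7 rotations (rotation i = S[i:]+S[:i]):
  rot[0] = inhlim$
  rot[1] = nhlim$i
  rot[2] = hlim$in
  rot[3] = lim$inh
  rot[4] = im$inhl
  rot[5] = m$inhli
  rot[6] = $inhlim
Sorted (with $ < everything):
  sorted[0] = $inhlim
  sorted[1] = hlim$in
  sorted[2] = im$inhl
  sorted[3] = inhlim$
  sorted[4] = lim$inh
  sorted[5] = m$inhli
  sorted[6] = nhlim$i
sorted[4] = lim$inh

Answer: lim$inh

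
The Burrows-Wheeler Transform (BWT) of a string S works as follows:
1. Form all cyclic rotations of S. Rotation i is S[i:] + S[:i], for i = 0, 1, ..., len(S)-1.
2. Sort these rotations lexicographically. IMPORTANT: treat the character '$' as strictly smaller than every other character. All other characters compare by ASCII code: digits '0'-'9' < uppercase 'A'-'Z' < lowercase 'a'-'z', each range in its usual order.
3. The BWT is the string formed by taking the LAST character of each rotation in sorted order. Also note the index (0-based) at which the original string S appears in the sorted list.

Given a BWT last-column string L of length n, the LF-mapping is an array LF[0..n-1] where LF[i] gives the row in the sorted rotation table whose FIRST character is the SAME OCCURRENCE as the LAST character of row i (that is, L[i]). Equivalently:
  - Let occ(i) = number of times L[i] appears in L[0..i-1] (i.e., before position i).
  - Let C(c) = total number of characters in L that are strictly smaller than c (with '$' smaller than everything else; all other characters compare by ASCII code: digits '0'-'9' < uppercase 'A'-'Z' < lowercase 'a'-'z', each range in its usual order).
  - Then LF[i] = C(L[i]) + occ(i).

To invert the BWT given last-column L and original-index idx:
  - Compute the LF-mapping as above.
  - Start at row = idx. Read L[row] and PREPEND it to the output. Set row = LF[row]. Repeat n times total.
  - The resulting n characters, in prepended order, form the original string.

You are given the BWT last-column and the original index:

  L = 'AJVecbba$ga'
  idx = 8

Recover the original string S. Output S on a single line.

Answer: cabbageVJA$

Derivation:
LF mapping: 1 2 3 9 8 6 7 4 0 10 5
Walk LF starting at row 8, prepending L[row]:
  step 1: row=8, L[8]='$', prepend. Next row=LF[8]=0
  step 2: row=0, L[0]='A', prepend. Next row=LF[0]=1
  step 3: row=1, L[1]='J', prepend. Next row=LF[1]=2
  step 4: row=2, L[2]='V', prepend. Next row=LF[2]=3
  step 5: row=3, L[3]='e', prepend. Next row=LF[3]=9
  step 6: row=9, L[9]='g', prepend. Next row=LF[9]=10
  step 7: row=10, L[10]='a', prepend. Next row=LF[10]=5
  step 8: row=5, L[5]='b', prepend. Next row=LF[5]=6
  step 9: row=6, L[6]='b', prepend. Next row=LF[6]=7
  step 10: row=7, L[7]='a', prepend. Next row=LF[7]=4
  step 11: row=4, L[4]='c', prepend. Next row=LF[4]=8
Reversed output: cabbageVJA$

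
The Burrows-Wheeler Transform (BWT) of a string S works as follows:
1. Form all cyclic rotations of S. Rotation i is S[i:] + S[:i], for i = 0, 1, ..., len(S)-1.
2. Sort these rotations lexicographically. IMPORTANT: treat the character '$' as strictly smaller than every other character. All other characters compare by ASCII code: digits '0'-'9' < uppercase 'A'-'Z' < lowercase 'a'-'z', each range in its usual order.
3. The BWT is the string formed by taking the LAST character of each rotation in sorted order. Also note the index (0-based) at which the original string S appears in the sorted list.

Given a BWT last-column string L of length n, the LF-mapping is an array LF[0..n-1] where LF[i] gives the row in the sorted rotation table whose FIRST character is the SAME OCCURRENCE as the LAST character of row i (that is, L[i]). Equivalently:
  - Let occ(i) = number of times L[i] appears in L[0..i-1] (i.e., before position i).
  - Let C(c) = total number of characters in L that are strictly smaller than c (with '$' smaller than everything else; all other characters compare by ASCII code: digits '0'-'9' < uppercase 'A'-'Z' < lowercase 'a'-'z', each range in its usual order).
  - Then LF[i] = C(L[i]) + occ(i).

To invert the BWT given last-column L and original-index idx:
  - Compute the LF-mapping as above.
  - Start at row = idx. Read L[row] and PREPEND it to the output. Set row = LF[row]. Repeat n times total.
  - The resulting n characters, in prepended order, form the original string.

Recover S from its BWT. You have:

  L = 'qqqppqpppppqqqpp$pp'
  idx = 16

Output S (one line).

LF mapping: 12 13 14 1 2 15 3 4 5 6 7 16 17 18 8 9 0 10 11
Walk LF starting at row 16, prepending L[row]:
  step 1: row=16, L[16]='$', prepend. Next row=LF[16]=0
  step 2: row=0, L[0]='q', prepend. Next row=LF[0]=12
  step 3: row=12, L[12]='q', prepend. Next row=LF[12]=17
  step 4: row=17, L[17]='p', prepend. Next row=LF[17]=10
  step 5: row=10, L[10]='p', prepend. Next row=LF[10]=7
  step 6: row=7, L[7]='p', prepend. Next row=LF[7]=4
  step 7: row=4, L[4]='p', prepend. Next row=LF[4]=2
  step 8: row=2, L[2]='q', prepend. Next row=LF[2]=14
  step 9: row=14, L[14]='p', prepend. Next row=LF[14]=8
  step 10: row=8, L[8]='p', prepend. Next row=LF[8]=5
  step 11: row=5, L[5]='q', prepend. Next row=LF[5]=15
  step 12: row=15, L[15]='p', prepend. Next row=LF[15]=9
  step 13: row=9, L[9]='p', prepend. Next row=LF[9]=6
  step 14: row=6, L[6]='p', prepend. Next row=LF[6]=3
  step 15: row=3, L[3]='p', prepend. Next row=LF[3]=1
  step 16: row=1, L[1]='q', prepend. Next row=LF[1]=13
  step 17: row=13, L[13]='q', prepend. Next row=LF[13]=18
  step 18: row=18, L[18]='p', prepend. Next row=LF[18]=11
  step 19: row=11, L[11]='q', prepend. Next row=LF[11]=16
Reversed output: qpqqppppqppqppppqq$

Answer: qpqqppppqppqppppqq$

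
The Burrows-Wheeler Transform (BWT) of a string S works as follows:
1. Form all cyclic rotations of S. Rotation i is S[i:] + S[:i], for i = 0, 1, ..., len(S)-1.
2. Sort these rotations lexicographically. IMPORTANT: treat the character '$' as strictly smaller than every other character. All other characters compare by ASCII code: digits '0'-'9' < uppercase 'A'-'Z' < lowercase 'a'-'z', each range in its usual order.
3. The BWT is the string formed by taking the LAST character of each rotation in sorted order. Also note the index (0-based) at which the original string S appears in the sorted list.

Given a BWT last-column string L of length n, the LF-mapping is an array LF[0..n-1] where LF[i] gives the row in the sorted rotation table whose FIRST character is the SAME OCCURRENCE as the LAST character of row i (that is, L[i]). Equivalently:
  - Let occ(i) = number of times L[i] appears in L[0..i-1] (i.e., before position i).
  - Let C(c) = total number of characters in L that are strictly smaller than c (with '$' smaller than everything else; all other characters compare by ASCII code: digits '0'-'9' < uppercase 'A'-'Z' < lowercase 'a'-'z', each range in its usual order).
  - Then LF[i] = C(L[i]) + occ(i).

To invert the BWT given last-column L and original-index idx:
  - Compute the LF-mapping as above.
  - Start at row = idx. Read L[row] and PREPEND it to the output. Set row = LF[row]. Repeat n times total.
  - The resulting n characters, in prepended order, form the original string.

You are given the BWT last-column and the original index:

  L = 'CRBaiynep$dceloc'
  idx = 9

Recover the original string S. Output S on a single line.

Answer: encyclopediaRBC$

Derivation:
LF mapping: 2 3 1 4 10 15 12 8 14 0 7 5 9 11 13 6
Walk LF starting at row 9, prepending L[row]:
  step 1: row=9, L[9]='$', prepend. Next row=LF[9]=0
  step 2: row=0, L[0]='C', prepend. Next row=LF[0]=2
  step 3: row=2, L[2]='B', prepend. Next row=LF[2]=1
  step 4: row=1, L[1]='R', prepend. Next row=LF[1]=3
  step 5: row=3, L[3]='a', prepend. Next row=LF[3]=4
  step 6: row=4, L[4]='i', prepend. Next row=LF[4]=10
  step 7: row=10, L[10]='d', prepend. Next row=LF[10]=7
  step 8: row=7, L[7]='e', prepend. Next row=LF[7]=8
  step 9: row=8, L[8]='p', prepend. Next row=LF[8]=14
  step 10: row=14, L[14]='o', prepend. Next row=LF[14]=13
  step 11: row=13, L[13]='l', prepend. Next row=LF[13]=11
  step 12: row=11, L[11]='c', prepend. Next row=LF[11]=5
  step 13: row=5, L[5]='y', prepend. Next row=LF[5]=15
  step 14: row=15, L[15]='c', prepend. Next row=LF[15]=6
  step 15: row=6, L[6]='n', prepend. Next row=LF[6]=12
  step 16: row=12, L[12]='e', prepend. Next row=LF[12]=9
Reversed output: encyclopediaRBC$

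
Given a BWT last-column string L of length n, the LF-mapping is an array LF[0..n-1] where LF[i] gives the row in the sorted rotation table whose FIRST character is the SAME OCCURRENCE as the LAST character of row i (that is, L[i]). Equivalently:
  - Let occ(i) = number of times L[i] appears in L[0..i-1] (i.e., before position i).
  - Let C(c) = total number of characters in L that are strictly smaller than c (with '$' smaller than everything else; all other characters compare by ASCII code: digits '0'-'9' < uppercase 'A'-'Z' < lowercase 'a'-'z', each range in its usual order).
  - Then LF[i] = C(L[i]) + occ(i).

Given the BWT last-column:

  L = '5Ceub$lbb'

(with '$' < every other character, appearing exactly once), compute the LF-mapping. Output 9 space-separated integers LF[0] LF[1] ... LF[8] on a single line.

Answer: 1 2 6 8 3 0 7 4 5

Derivation:
Char counts: '$':1, '5':1, 'C':1, 'b':3, 'e':1, 'l':1, 'u':1
C (first-col start): C('$')=0, C('5')=1, C('C')=2, C('b')=3, C('e')=6, C('l')=7, C('u')=8
L[0]='5': occ=0, LF[0]=C('5')+0=1+0=1
L[1]='C': occ=0, LF[1]=C('C')+0=2+0=2
L[2]='e': occ=0, LF[2]=C('e')+0=6+0=6
L[3]='u': occ=0, LF[3]=C('u')+0=8+0=8
L[4]='b': occ=0, LF[4]=C('b')+0=3+0=3
L[5]='$': occ=0, LF[5]=C('$')+0=0+0=0
L[6]='l': occ=0, LF[6]=C('l')+0=7+0=7
L[7]='b': occ=1, LF[7]=C('b')+1=3+1=4
L[8]='b': occ=2, LF[8]=C('b')+2=3+2=5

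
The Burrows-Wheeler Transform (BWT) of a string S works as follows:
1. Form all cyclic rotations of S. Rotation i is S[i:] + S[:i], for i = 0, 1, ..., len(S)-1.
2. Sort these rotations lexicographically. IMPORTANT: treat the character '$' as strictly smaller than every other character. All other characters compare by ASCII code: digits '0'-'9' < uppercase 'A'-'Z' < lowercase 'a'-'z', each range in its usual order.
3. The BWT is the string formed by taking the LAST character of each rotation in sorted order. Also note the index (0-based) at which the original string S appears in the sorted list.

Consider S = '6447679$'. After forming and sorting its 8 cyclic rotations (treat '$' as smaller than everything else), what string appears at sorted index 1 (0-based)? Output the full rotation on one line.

Answer: 447679$6

Derivation:
All 8 rotations (rotation i = S[i:]+S[:i]):
  rot[0] = 6447679$
  rot[1] = 447679$6
  rot[2] = 47679$64
  rot[3] = 7679$644
  rot[4] = 679$6447
  rot[5] = 79$64476
  rot[6] = 9$644767
  rot[7] = $6447679
Sorted (with $ < everything):
  sorted[0] = $6447679
  sorted[1] = 447679$6
  sorted[2] = 47679$64
  sorted[3] = 6447679$
  sorted[4] = 679$6447
  sorted[5] = 7679$644
  sorted[6] = 79$64476
  sorted[7] = 9$644767
sorted[1] = 447679$6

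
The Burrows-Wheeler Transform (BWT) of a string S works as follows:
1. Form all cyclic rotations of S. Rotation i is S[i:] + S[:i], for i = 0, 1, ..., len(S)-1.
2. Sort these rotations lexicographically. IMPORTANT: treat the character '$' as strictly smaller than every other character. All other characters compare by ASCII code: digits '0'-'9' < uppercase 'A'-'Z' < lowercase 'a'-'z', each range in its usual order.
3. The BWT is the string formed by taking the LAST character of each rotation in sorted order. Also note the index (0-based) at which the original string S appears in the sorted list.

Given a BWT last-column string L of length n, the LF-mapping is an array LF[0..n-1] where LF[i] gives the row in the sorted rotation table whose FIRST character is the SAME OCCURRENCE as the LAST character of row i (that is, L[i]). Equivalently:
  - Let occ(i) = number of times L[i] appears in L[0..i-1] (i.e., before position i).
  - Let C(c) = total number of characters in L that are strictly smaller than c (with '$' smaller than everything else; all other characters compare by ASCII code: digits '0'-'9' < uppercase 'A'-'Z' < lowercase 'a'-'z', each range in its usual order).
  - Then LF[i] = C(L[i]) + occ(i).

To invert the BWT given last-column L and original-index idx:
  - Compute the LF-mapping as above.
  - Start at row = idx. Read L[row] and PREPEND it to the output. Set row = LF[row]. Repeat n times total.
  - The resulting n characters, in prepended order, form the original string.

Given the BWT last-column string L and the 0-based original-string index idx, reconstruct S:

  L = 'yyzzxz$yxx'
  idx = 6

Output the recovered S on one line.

LF mapping: 4 5 7 8 1 9 0 6 2 3
Walk LF starting at row 6, prepending L[row]:
  step 1: row=6, L[6]='$', prepend. Next row=LF[6]=0
  step 2: row=0, L[0]='y', prepend. Next row=LF[0]=4
  step 3: row=4, L[4]='x', prepend. Next row=LF[4]=1
  step 4: row=1, L[1]='y', prepend. Next row=LF[1]=5
  step 5: row=5, L[5]='z', prepend. Next row=LF[5]=9
  step 6: row=9, L[9]='x', prepend. Next row=LF[9]=3
  step 7: row=3, L[3]='z', prepend. Next row=LF[3]=8
  step 8: row=8, L[8]='x', prepend. Next row=LF[8]=2
  step 9: row=2, L[2]='z', prepend. Next row=LF[2]=7
  step 10: row=7, L[7]='y', prepend. Next row=LF[7]=6
Reversed output: yzxzxzyxy$

Answer: yzxzxzyxy$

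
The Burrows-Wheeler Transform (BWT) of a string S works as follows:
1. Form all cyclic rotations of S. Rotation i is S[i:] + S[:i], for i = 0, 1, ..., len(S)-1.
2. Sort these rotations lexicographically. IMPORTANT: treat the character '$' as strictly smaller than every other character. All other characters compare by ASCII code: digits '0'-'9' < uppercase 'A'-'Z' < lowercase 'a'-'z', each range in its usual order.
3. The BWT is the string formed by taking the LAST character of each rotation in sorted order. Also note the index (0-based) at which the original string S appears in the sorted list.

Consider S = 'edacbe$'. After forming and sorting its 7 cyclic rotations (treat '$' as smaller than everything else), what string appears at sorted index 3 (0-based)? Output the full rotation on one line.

Answer: cbe$eda

Derivation:
All 7 rotations (rotation i = S[i:]+S[:i]):
  rot[0] = edacbe$
  rot[1] = dacbe$e
  rot[2] = acbe$ed
  rot[3] = cbe$eda
  rot[4] = be$edac
  rot[5] = e$edacb
  rot[6] = $edacbe
Sorted (with $ < everything):
  sorted[0] = $edacbe
  sorted[1] = acbe$ed
  sorted[2] = be$edac
  sorted[3] = cbe$eda
  sorted[4] = dacbe$e
  sorted[5] = e$edacb
  sorted[6] = edacbe$
sorted[3] = cbe$eda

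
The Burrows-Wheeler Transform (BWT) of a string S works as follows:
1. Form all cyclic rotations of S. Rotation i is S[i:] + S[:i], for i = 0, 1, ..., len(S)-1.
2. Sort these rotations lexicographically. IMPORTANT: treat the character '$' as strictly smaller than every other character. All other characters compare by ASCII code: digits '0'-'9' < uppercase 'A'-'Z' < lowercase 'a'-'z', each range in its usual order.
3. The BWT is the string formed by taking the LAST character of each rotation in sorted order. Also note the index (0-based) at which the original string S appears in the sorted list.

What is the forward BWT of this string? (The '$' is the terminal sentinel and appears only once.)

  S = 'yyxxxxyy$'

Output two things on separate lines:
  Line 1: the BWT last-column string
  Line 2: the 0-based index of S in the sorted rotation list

All 9 rotations (rotation i = S[i:]+S[:i]):
  rot[0] = yyxxxxyy$
  rot[1] = yxxxxyy$y
  rot[2] = xxxxyy$yy
  rot[3] = xxxyy$yyx
  rot[4] = xxyy$yyxx
  rot[5] = xyy$yyxxx
  rot[6] = yy$yyxxxx
  rot[7] = y$yyxxxxy
  rot[8] = $yyxxxxyy
Sorted (with $ < everything):
  sorted[0] = $yyxxxxyy  (last char: 'y')
  sorted[1] = xxxxyy$yy  (last char: 'y')
  sorted[2] = xxxyy$yyx  (last char: 'x')
  sorted[3] = xxyy$yyxx  (last char: 'x')
  sorted[4] = xyy$yyxxx  (last char: 'x')
  sorted[5] = y$yyxxxxy  (last char: 'y')
  sorted[6] = yxxxxyy$y  (last char: 'y')
  sorted[7] = yy$yyxxxx  (last char: 'x')
  sorted[8] = yyxxxxyy$  (last char: '$')
Last column: yyxxxyyx$
Original string S is at sorted index 8

Answer: yyxxxyyx$
8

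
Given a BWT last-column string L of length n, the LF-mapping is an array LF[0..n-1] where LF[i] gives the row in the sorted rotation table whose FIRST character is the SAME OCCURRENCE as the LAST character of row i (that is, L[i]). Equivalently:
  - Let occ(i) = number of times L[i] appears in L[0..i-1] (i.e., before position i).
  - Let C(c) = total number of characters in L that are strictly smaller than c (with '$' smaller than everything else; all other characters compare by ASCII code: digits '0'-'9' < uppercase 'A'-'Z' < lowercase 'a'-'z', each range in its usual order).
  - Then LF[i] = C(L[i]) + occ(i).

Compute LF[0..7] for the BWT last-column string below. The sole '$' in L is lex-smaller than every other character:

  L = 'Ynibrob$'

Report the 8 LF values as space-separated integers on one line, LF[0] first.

Char counts: '$':1, 'Y':1, 'b':2, 'i':1, 'n':1, 'o':1, 'r':1
C (first-col start): C('$')=0, C('Y')=1, C('b')=2, C('i')=4, C('n')=5, C('o')=6, C('r')=7
L[0]='Y': occ=0, LF[0]=C('Y')+0=1+0=1
L[1]='n': occ=0, LF[1]=C('n')+0=5+0=5
L[2]='i': occ=0, LF[2]=C('i')+0=4+0=4
L[3]='b': occ=0, LF[3]=C('b')+0=2+0=2
L[4]='r': occ=0, LF[4]=C('r')+0=7+0=7
L[5]='o': occ=0, LF[5]=C('o')+0=6+0=6
L[6]='b': occ=1, LF[6]=C('b')+1=2+1=3
L[7]='$': occ=0, LF[7]=C('$')+0=0+0=0

Answer: 1 5 4 2 7 6 3 0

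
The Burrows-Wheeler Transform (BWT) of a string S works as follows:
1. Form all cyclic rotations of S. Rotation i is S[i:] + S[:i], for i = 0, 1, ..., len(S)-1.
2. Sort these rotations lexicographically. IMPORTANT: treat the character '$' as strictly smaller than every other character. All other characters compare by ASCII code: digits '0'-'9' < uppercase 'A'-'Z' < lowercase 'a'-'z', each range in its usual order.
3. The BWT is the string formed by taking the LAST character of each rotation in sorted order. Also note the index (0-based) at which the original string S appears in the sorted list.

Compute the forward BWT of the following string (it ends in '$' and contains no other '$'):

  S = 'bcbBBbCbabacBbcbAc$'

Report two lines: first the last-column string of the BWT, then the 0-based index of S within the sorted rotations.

Answer: cbbBcbbbccBCaB$Aabb
14

Derivation:
All 19 rotations (rotation i = S[i:]+S[:i]):
  rot[0] = bcbBBbCbabacBbcbAc$
  rot[1] = cbBBbCbabacBbcbAc$b
  rot[2] = bBBbCbabacBbcbAc$bc
  rot[3] = BBbCbabacBbcbAc$bcb
  rot[4] = BbCbabacBbcbAc$bcbB
  rot[5] = bCbabacBbcbAc$bcbBB
  rot[6] = CbabacBbcbAc$bcbBBb
  rot[7] = babacBbcbAc$bcbBBbC
  rot[8] = abacBbcbAc$bcbBBbCb
  rot[9] = bacBbcbAc$bcbBBbCba
  rot[10] = acBbcbAc$bcbBBbCbab
  rot[11] = cBbcbAc$bcbBBbCbaba
  rot[12] = BbcbAc$bcbBBbCbabac
  rot[13] = bcbAc$bcbBBbCbabacB
  rot[14] = cbAc$bcbBBbCbabacBb
  rot[15] = bAc$bcbBBbCbabacBbc
  rot[16] = Ac$bcbBBbCbabacBbcb
  rot[17] = c$bcbBBbCbabacBbcbA
  rot[18] = $bcbBBbCbabacBbcbAc
Sorted (with $ < everything):
  sorted[0] = $bcbBBbCbabacBbcbAc  (last char: 'c')
  sorted[1] = Ac$bcbBBbCbabacBbcb  (last char: 'b')
  sorted[2] = BBbCbabacBbcbAc$bcb  (last char: 'b')
  sorted[3] = BbCbabacBbcbAc$bcbB  (last char: 'B')
  sorted[4] = BbcbAc$bcbBBbCbabac  (last char: 'c')
  sorted[5] = CbabacBbcbAc$bcbBBb  (last char: 'b')
  sorted[6] = abacBbcbAc$bcbBBbCb  (last char: 'b')
  sorted[7] = acBbcbAc$bcbBBbCbab  (last char: 'b')
  sorted[8] = bAc$bcbBBbCbabacBbc  (last char: 'c')
  sorted[9] = bBBbCbabacBbcbAc$bc  (last char: 'c')
  sorted[10] = bCbabacBbcbAc$bcbBB  (last char: 'B')
  sorted[11] = babacBbcbAc$bcbBBbC  (last char: 'C')
  sorted[12] = bacBbcbAc$bcbBBbCba  (last char: 'a')
  sorted[13] = bcbAc$bcbBBbCbabacB  (last char: 'B')
  sorted[14] = bcbBBbCbabacBbcbAc$  (last char: '$')
  sorted[15] = c$bcbBBbCbabacBbcbA  (last char: 'A')
  sorted[16] = cBbcbAc$bcbBBbCbaba  (last char: 'a')
  sorted[17] = cbAc$bcbBBbCbabacBb  (last char: 'b')
  sorted[18] = cbBBbCbabacBbcbAc$b  (last char: 'b')
Last column: cbbBcbbbccBCaB$Aabb
Original string S is at sorted index 14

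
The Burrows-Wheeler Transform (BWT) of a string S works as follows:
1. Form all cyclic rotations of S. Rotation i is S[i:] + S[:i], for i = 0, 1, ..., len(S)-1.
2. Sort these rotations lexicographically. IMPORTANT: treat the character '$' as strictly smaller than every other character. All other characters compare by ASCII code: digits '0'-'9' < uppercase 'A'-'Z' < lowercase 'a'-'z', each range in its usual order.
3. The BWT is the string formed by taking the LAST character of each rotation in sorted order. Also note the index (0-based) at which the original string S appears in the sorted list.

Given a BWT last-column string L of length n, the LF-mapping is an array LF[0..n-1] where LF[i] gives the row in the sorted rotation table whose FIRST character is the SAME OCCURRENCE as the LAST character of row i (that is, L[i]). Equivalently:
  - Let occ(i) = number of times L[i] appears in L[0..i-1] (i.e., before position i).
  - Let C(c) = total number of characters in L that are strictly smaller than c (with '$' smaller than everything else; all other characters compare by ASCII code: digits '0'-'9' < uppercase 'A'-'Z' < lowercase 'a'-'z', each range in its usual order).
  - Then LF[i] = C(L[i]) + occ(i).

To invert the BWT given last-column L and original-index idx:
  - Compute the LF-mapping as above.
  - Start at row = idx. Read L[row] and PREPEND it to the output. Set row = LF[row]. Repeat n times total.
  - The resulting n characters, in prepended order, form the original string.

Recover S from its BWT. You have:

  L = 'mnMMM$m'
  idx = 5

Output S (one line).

LF mapping: 4 6 1 2 3 0 5
Walk LF starting at row 5, prepending L[row]:
  step 1: row=5, L[5]='$', prepend. Next row=LF[5]=0
  step 2: row=0, L[0]='m', prepend. Next row=LF[0]=4
  step 3: row=4, L[4]='M', prepend. Next row=LF[4]=3
  step 4: row=3, L[3]='M', prepend. Next row=LF[3]=2
  step 5: row=2, L[2]='M', prepend. Next row=LF[2]=1
  step 6: row=1, L[1]='n', prepend. Next row=LF[1]=6
  step 7: row=6, L[6]='m', prepend. Next row=LF[6]=5
Reversed output: mnMMMm$

Answer: mnMMMm$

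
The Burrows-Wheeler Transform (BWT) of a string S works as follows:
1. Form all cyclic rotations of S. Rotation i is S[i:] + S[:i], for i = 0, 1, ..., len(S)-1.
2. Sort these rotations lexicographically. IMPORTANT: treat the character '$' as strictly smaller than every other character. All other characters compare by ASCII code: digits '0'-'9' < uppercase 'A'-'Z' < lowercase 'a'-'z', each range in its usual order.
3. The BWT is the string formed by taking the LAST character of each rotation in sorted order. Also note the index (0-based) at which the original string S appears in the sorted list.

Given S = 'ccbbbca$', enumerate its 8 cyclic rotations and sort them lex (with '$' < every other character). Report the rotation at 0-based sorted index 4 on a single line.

All 8 rotations (rotation i = S[i:]+S[:i]):
  rot[0] = ccbbbca$
  rot[1] = cbbbca$c
  rot[2] = bbbca$cc
  rot[3] = bbca$ccb
  rot[4] = bca$ccbb
  rot[5] = ca$ccbbb
  rot[6] = a$ccbbbc
  rot[7] = $ccbbbca
Sorted (with $ < everything):
  sorted[0] = $ccbbbca
  sorted[1] = a$ccbbbc
  sorted[2] = bbbca$cc
  sorted[3] = bbca$ccb
  sorted[4] = bca$ccbb
  sorted[5] = ca$ccbbb
  sorted[6] = cbbbca$c
  sorted[7] = ccbbbca$
sorted[4] = bca$ccbb

Answer: bca$ccbb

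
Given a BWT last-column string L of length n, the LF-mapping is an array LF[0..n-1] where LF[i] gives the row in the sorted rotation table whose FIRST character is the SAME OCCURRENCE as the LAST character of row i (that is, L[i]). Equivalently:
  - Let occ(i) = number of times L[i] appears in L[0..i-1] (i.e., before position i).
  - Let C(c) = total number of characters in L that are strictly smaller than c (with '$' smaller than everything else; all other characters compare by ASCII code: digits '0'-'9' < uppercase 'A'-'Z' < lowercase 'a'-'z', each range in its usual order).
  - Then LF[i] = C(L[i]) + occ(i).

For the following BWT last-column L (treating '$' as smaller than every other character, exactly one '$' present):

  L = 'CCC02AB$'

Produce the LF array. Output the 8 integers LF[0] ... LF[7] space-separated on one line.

Char counts: '$':1, '0':1, '2':1, 'A':1, 'B':1, 'C':3
C (first-col start): C('$')=0, C('0')=1, C('2')=2, C('A')=3, C('B')=4, C('C')=5
L[0]='C': occ=0, LF[0]=C('C')+0=5+0=5
L[1]='C': occ=1, LF[1]=C('C')+1=5+1=6
L[2]='C': occ=2, LF[2]=C('C')+2=5+2=7
L[3]='0': occ=0, LF[3]=C('0')+0=1+0=1
L[4]='2': occ=0, LF[4]=C('2')+0=2+0=2
L[5]='A': occ=0, LF[5]=C('A')+0=3+0=3
L[6]='B': occ=0, LF[6]=C('B')+0=4+0=4
L[7]='$': occ=0, LF[7]=C('$')+0=0+0=0

Answer: 5 6 7 1 2 3 4 0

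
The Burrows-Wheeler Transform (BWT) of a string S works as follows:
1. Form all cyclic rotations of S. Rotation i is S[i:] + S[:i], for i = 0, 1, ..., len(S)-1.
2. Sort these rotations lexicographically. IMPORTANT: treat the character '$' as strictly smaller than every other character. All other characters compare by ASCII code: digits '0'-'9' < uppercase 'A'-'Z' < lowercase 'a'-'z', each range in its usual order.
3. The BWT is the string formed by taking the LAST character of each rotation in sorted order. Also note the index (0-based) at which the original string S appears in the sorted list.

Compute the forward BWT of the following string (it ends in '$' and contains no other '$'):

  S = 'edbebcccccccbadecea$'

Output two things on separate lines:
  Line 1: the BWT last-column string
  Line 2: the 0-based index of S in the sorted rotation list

Answer: aebcedccccccbeeacbd$
19

Derivation:
All 20 rotations (rotation i = S[i:]+S[:i]):
  rot[0] = edbebcccccccbadecea$
  rot[1] = dbebcccccccbadecea$e
  rot[2] = bebcccccccbadecea$ed
  rot[3] = ebcccccccbadecea$edb
  rot[4] = bcccccccbadecea$edbe
  rot[5] = cccccccbadecea$edbeb
  rot[6] = ccccccbadecea$edbebc
  rot[7] = cccccbadecea$edbebcc
  rot[8] = ccccbadecea$edbebccc
  rot[9] = cccbadecea$edbebcccc
  rot[10] = ccbadecea$edbebccccc
  rot[11] = cbadecea$edbebcccccc
  rot[12] = badecea$edbebccccccc
  rot[13] = adecea$edbebcccccccb
  rot[14] = decea$edbebcccccccba
  rot[15] = ecea$edbebcccccccbad
  rot[16] = cea$edbebcccccccbade
  rot[17] = ea$edbebcccccccbadec
  rot[18] = a$edbebcccccccbadece
  rot[19] = $edbebcccccccbadecea
Sorted (with $ < everything):
  sorted[0] = $edbebcccccccbadecea  (last char: 'a')
  sorted[1] = a$edbebcccccccbadece  (last char: 'e')
  sorted[2] = adecea$edbebcccccccb  (last char: 'b')
  sorted[3] = badecea$edbebccccccc  (last char: 'c')
  sorted[4] = bcccccccbadecea$edbe  (last char: 'e')
  sorted[5] = bebcccccccbadecea$ed  (last char: 'd')
  sorted[6] = cbadecea$edbebcccccc  (last char: 'c')
  sorted[7] = ccbadecea$edbebccccc  (last char: 'c')
  sorted[8] = cccbadecea$edbebcccc  (last char: 'c')
  sorted[9] = ccccbadecea$edbebccc  (last char: 'c')
  sorted[10] = cccccbadecea$edbebcc  (last char: 'c')
  sorted[11] = ccccccbadecea$edbebc  (last char: 'c')
  sorted[12] = cccccccbadecea$edbeb  (last char: 'b')
  sorted[13] = cea$edbebcccccccbade  (last char: 'e')
  sorted[14] = dbebcccccccbadecea$e  (last char: 'e')
  sorted[15] = decea$edbebcccccccba  (last char: 'a')
  sorted[16] = ea$edbebcccccccbadec  (last char: 'c')
  sorted[17] = ebcccccccbadecea$edb  (last char: 'b')
  sorted[18] = ecea$edbebcccccccbad  (last char: 'd')
  sorted[19] = edbebcccccccbadecea$  (last char: '$')
Last column: aebcedccccccbeeacbd$
Original string S is at sorted index 19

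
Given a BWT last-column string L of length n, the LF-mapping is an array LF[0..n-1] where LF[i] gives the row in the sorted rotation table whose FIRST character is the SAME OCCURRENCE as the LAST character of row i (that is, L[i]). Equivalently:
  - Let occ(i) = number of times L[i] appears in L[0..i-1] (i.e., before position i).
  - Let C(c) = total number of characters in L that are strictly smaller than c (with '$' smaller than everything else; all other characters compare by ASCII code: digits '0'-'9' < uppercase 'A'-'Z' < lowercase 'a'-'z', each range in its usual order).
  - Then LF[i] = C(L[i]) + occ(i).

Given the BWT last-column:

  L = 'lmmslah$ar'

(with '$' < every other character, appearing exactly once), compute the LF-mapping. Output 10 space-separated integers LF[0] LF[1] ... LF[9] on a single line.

Char counts: '$':1, 'a':2, 'h':1, 'l':2, 'm':2, 'r':1, 's':1
C (first-col start): C('$')=0, C('a')=1, C('h')=3, C('l')=4, C('m')=6, C('r')=8, C('s')=9
L[0]='l': occ=0, LF[0]=C('l')+0=4+0=4
L[1]='m': occ=0, LF[1]=C('m')+0=6+0=6
L[2]='m': occ=1, LF[2]=C('m')+1=6+1=7
L[3]='s': occ=0, LF[3]=C('s')+0=9+0=9
L[4]='l': occ=1, LF[4]=C('l')+1=4+1=5
L[5]='a': occ=0, LF[5]=C('a')+0=1+0=1
L[6]='h': occ=0, LF[6]=C('h')+0=3+0=3
L[7]='$': occ=0, LF[7]=C('$')+0=0+0=0
L[8]='a': occ=1, LF[8]=C('a')+1=1+1=2
L[9]='r': occ=0, LF[9]=C('r')+0=8+0=8

Answer: 4 6 7 9 5 1 3 0 2 8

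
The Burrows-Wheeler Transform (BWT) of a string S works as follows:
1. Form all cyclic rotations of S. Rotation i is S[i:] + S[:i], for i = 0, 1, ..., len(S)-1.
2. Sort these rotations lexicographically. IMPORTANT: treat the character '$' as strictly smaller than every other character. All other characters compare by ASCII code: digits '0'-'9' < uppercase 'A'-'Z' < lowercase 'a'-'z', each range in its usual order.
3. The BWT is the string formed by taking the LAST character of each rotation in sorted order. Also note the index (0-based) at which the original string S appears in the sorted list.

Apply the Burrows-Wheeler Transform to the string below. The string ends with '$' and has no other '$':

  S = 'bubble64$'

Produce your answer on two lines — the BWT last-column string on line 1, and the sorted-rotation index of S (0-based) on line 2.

Answer: 46eub$lbb
5

Derivation:
All 9 rotations (rotation i = S[i:]+S[:i]):
  rot[0] = bubble64$
  rot[1] = ubble64$b
  rot[2] = bble64$bu
  rot[3] = ble64$bub
  rot[4] = le64$bubb
  rot[5] = e64$bubbl
  rot[6] = 64$bubble
  rot[7] = 4$bubble6
  rot[8] = $bubble64
Sorted (with $ < everything):
  sorted[0] = $bubble64  (last char: '4')
  sorted[1] = 4$bubble6  (last char: '6')
  sorted[2] = 64$bubble  (last char: 'e')
  sorted[3] = bble64$bu  (last char: 'u')
  sorted[4] = ble64$bub  (last char: 'b')
  sorted[5] = bubble64$  (last char: '$')
  sorted[6] = e64$bubbl  (last char: 'l')
  sorted[7] = le64$bubb  (last char: 'b')
  sorted[8] = ubble64$b  (last char: 'b')
Last column: 46eub$lbb
Original string S is at sorted index 5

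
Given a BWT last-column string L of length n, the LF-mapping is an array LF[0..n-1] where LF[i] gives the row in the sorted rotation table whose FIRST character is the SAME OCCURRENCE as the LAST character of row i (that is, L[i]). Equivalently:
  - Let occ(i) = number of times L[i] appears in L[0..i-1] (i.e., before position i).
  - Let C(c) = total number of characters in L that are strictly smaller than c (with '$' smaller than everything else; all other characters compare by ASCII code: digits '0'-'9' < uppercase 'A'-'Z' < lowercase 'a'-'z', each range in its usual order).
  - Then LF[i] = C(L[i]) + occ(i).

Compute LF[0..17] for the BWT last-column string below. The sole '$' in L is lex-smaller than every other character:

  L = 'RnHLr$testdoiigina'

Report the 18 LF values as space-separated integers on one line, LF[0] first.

Char counts: '$':1, 'H':1, 'L':1, 'R':1, 'a':1, 'd':1, 'e':1, 'g':1, 'i':3, 'n':2, 'o':1, 'r':1, 's':1, 't':2
C (first-col start): C('$')=0, C('H')=1, C('L')=2, C('R')=3, C('a')=4, C('d')=5, C('e')=6, C('g')=7, C('i')=8, C('n')=11, C('o')=13, C('r')=14, C('s')=15, C('t')=16
L[0]='R': occ=0, LF[0]=C('R')+0=3+0=3
L[1]='n': occ=0, LF[1]=C('n')+0=11+0=11
L[2]='H': occ=0, LF[2]=C('H')+0=1+0=1
L[3]='L': occ=0, LF[3]=C('L')+0=2+0=2
L[4]='r': occ=0, LF[4]=C('r')+0=14+0=14
L[5]='$': occ=0, LF[5]=C('$')+0=0+0=0
L[6]='t': occ=0, LF[6]=C('t')+0=16+0=16
L[7]='e': occ=0, LF[7]=C('e')+0=6+0=6
L[8]='s': occ=0, LF[8]=C('s')+0=15+0=15
L[9]='t': occ=1, LF[9]=C('t')+1=16+1=17
L[10]='d': occ=0, LF[10]=C('d')+0=5+0=5
L[11]='o': occ=0, LF[11]=C('o')+0=13+0=13
L[12]='i': occ=0, LF[12]=C('i')+0=8+0=8
L[13]='i': occ=1, LF[13]=C('i')+1=8+1=9
L[14]='g': occ=0, LF[14]=C('g')+0=7+0=7
L[15]='i': occ=2, LF[15]=C('i')+2=8+2=10
L[16]='n': occ=1, LF[16]=C('n')+1=11+1=12
L[17]='a': occ=0, LF[17]=C('a')+0=4+0=4

Answer: 3 11 1 2 14 0 16 6 15 17 5 13 8 9 7 10 12 4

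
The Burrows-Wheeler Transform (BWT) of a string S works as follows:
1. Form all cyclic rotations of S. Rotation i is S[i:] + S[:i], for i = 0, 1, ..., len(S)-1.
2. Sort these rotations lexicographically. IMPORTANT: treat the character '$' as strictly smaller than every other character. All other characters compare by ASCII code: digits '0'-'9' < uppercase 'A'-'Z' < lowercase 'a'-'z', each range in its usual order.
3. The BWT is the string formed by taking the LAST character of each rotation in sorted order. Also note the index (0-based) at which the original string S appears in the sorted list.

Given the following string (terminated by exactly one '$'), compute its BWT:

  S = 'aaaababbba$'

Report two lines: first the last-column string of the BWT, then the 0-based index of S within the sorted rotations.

Answer: ab$aaabbaba
2

Derivation:
All 11 rotations (rotation i = S[i:]+S[:i]):
  rot[0] = aaaababbba$
  rot[1] = aaababbba$a
  rot[2] = aababbba$aa
  rot[3] = ababbba$aaa
  rot[4] = babbba$aaaa
  rot[5] = abbba$aaaab
  rot[6] = bbba$aaaaba
  rot[7] = bba$aaaabab
  rot[8] = ba$aaaababb
  rot[9] = a$aaaababbb
  rot[10] = $aaaababbba
Sorted (with $ < everything):
  sorted[0] = $aaaababbba  (last char: 'a')
  sorted[1] = a$aaaababbb  (last char: 'b')
  sorted[2] = aaaababbba$  (last char: '$')
  sorted[3] = aaababbba$a  (last char: 'a')
  sorted[4] = aababbba$aa  (last char: 'a')
  sorted[5] = ababbba$aaa  (last char: 'a')
  sorted[6] = abbba$aaaab  (last char: 'b')
  sorted[7] = ba$aaaababb  (last char: 'b')
  sorted[8] = babbba$aaaa  (last char: 'a')
  sorted[9] = bba$aaaabab  (last char: 'b')
  sorted[10] = bbba$aaaaba  (last char: 'a')
Last column: ab$aaabbaba
Original string S is at sorted index 2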